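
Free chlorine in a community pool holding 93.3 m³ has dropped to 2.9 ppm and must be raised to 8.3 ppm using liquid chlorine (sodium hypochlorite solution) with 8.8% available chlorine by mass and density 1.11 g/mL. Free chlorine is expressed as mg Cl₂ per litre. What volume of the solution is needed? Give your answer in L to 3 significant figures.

5.16 L

Volume: 93.3 m³ = 93,300 L.
Chlorine deficit: 8.3 − 2.9 = 5.4 ppm = 5.4 mg/L as Cl₂.
Cl₂ equivalent needed: 5.4 mg/L × 93,300 L = 503,800 mg = 503.8 g.
Product at 8.8% available chlorine: 503.8 / 0.088 = 5725 g.
Volume at density 1.11 g/mL: 5725 g ÷ 1.11 g/mL = 5158 mL.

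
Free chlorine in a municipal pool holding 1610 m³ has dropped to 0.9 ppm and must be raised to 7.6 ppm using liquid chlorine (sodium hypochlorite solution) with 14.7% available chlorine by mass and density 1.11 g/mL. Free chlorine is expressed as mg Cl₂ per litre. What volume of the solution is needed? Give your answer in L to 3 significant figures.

Volume: 1610 m³ = 1,610,000 L.
Chlorine deficit: 7.6 − 0.9 = 6.7 ppm = 6.7 mg/L as Cl₂.
Cl₂ equivalent needed: 6.7 mg/L × 1,610,000 L = 10,790,000 mg = 10,790 g.
Product at 14.7% available chlorine: 10,790 / 0.147 = 73,380 g.
Volume at density 1.11 g/mL: 73,380 g ÷ 1.11 g/mL = 66,110 mL.

66.1 L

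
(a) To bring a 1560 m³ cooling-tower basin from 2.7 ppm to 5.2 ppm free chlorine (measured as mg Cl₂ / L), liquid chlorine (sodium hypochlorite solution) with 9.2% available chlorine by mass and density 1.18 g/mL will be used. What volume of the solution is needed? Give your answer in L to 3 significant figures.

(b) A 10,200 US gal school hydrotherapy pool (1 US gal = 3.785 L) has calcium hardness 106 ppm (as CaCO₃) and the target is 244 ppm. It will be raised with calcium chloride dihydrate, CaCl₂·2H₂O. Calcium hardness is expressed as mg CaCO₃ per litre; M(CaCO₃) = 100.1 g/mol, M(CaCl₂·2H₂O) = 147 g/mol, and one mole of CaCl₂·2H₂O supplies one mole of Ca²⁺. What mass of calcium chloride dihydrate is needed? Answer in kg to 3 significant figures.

(a) 35.9 L; (b) 7.82 kg

(a) Volume: 1560 m³ = 1,560,000 L.
(a) Chlorine deficit: 5.2 − 2.7 = 2.5 ppm = 2.5 mg/L as Cl₂.
(a) Cl₂ equivalent needed: 2.5 mg/L × 1,560,000 L = 3,900,000 mg = 3900 g.
(a) Product at 9.2% available chlorine: 3900 / 0.092 = 42,390 g.
(a) Volume at density 1.18 g/mL: 42,390 g ÷ 1.18 g/mL = 35,920 mL.

(b) Volume: 10,200 US gal × 3.785 L/gal = 38,607 L.
(b) Hardness to add: (244 − 106) = 138 mg/L as CaCO₃ × 38,607 L = 5328 g as CaCO₃.
(b) Moles of Ca²⁺ (1 mol Ca²⁺ ≡ 1 mol CaCO₃): 5328 / 100.1 g/mol = 53.22 mol.
(b) Mass of CaCl₂·2H₂O: 53.22 × 147 = 7824 g.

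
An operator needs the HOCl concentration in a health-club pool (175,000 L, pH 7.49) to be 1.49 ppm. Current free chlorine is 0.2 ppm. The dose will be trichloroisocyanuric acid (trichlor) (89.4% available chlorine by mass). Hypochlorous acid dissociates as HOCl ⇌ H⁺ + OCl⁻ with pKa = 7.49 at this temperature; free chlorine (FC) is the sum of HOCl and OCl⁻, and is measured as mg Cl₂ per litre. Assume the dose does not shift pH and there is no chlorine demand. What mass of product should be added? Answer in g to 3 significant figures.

544 g

[OCl⁻]/[HOCl] = 10^(pH − pKa) = 10^(7.49 − 7.49) = 1; fraction as HOCl = 1/(1 + 1) = 0.5.
Free chlorine required for 1.49 ppm HOCl: 1.49 / 0.5 = 2.98 ppm.
FC to add: 2.98 − 0.2 = 2.78 mg/L as Cl₂.
Cl₂ equivalent: 2.78 mg/L × 175,000 L = 486.5 g.
Product at 89.4% available Cl: 486.5 / 0.894 = 544.2 g.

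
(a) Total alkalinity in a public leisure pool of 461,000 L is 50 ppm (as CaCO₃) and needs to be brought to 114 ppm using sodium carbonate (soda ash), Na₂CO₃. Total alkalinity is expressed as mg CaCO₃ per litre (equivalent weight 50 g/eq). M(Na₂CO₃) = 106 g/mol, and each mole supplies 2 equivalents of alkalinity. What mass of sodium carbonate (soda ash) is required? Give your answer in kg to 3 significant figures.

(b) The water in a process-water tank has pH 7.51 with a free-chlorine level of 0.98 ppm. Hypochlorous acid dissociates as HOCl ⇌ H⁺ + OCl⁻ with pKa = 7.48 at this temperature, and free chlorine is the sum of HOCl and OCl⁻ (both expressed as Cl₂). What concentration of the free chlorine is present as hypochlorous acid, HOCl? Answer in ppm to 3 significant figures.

(a) Alkalinity to add: (114 − 50) = 64 mg/L as CaCO₃ × 461,000 L = 29,500 g as CaCO₃.
(a) Equivalents: 29,500 g ÷ 50 g/eq = 590.1 eq.
(a) Each mole of Na₂CO₃ supplies 2 eq, so 590.1 / 2 = 295 mol.
(a) Mass: 295 mol × 106 g/mol = 31,270 g.

(b) [OCl⁻]/[HOCl] = 10^(pH − pKa) = 10^(7.51 − 7.48) = 10^0.03 = 1.072.
(b) Fraction as HOCl = 1 / (1 + 1.072) = 0.4827.
(b) HOCl = 0.4827 × 0.98 ppm = 0.4731 ppm.

(a) 31.3 kg; (b) 0.473 ppm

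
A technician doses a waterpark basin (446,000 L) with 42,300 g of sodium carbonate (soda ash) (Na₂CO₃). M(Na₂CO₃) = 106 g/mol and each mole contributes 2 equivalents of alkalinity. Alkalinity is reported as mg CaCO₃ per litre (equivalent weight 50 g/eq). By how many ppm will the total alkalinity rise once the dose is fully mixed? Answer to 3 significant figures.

Moles of Na₂CO₃: 42,300 g ÷ 106 g/mol = 399.1 mol → 798.1 eq of alkalinity.
As CaCO₃: 798.1 eq × 50 g/eq = 39,910 g.
Rise: 39,910 g / 446,000 L × 1000 = 89.47 mg/L.

89.5 ppm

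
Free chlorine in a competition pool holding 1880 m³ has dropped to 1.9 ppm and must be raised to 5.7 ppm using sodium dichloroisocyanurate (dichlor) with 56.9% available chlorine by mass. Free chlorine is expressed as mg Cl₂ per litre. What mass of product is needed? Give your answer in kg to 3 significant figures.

12.6 kg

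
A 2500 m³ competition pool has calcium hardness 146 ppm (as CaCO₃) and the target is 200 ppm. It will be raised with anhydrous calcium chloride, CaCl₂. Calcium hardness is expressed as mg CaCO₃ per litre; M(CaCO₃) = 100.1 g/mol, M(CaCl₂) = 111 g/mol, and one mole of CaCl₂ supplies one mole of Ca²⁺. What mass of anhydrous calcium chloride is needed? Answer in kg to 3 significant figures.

150 kg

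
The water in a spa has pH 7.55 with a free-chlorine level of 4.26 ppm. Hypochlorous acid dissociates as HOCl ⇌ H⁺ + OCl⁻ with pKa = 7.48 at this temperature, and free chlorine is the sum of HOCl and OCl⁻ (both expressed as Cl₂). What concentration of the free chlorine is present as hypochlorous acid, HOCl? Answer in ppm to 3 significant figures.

1.96 ppm

[OCl⁻]/[HOCl] = 10^(pH − pKa) = 10^(7.55 − 7.48) = 10^0.07 = 1.175.
Fraction as HOCl = 1 / (1 + 1.175) = 0.4598.
HOCl = 0.4598 × 4.26 ppm = 1.959 ppm.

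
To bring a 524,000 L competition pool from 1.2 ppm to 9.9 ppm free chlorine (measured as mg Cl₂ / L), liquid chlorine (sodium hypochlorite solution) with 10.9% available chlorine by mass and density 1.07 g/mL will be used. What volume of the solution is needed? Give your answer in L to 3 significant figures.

Chlorine deficit: 9.9 − 1.2 = 8.7 ppm = 8.7 mg/L as Cl₂.
Cl₂ equivalent needed: 8.7 mg/L × 524,000 L = 4,559,000 mg = 4559 g.
Product at 10.9% available chlorine: 4559 / 0.109 = 41,820 g.
Volume at density 1.07 g/mL: 41,820 g ÷ 1.07 g/mL = 39,090 mL.

39.1 L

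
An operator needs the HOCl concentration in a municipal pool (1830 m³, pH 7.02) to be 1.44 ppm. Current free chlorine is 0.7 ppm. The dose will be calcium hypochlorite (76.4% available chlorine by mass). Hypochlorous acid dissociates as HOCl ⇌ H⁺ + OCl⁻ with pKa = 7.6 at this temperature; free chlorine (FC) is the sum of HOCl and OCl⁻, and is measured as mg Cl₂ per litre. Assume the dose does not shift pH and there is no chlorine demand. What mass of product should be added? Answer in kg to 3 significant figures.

2.68 kg

Volume: 1830 m³ = 1,830,000 L.
[OCl⁻]/[HOCl] = 10^(pH − pKa) = 10^(7.02 − 7.6) = 0.263; fraction as HOCl = 1/(1 + 0.263) = 0.7917.
Free chlorine required for 1.44 ppm HOCl: 1.44 / 0.7917 = 1.819 ppm.
FC to add: 1.819 − 0.7 = 1.119 mg/L as Cl₂.
Cl₂ equivalent: 1.119 mg/L × 1,830,000 L = 2047 g.
Product at 76.4% available Cl: 2047 / 0.764 = 2680 g.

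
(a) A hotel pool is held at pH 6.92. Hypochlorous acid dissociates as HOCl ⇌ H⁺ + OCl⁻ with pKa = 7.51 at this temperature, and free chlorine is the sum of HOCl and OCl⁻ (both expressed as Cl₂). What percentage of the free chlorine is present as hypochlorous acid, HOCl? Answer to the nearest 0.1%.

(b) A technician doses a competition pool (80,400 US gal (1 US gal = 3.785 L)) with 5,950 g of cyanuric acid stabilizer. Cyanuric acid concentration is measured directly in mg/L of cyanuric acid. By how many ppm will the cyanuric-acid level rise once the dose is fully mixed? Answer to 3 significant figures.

(a) [OCl⁻]/[HOCl] = 10^(pH − pKa) = 10^(6.92 − 7.51) = 10^-0.59 = 0.257.
(a) Fraction as HOCl = 1 / (1 + 0.257) = 0.7955.

(b) Volume: 80,400 US gal × 3.785 L/gal = 304,314 L.
(b) Rise: 5,950 g / 304,314 L × 1000 = 19.55 mg/L.

(a) 79.6%; (b) 19.6 ppm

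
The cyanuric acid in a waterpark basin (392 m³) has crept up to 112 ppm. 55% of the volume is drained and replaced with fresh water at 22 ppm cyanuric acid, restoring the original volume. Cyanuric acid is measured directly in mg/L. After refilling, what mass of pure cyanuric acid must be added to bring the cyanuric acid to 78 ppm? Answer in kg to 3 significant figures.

6.08 kg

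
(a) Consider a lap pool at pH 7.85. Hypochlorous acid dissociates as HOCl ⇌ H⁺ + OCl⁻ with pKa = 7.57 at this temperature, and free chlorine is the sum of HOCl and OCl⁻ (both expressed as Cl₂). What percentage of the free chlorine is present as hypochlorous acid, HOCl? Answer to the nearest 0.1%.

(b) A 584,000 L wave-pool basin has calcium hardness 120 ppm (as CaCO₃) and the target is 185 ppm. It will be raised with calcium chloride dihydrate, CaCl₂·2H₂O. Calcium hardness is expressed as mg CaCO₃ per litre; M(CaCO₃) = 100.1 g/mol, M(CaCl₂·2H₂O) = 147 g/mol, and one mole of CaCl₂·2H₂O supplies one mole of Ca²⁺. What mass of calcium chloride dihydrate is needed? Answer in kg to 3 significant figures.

(a) [OCl⁻]/[HOCl] = 10^(pH − pKa) = 10^(7.85 − 7.57) = 10^0.28 = 1.905.
(a) Fraction as HOCl = 1 / (1 + 1.905) = 0.3442.

(b) Hardness to add: (185 − 120) = 65 mg/L as CaCO₃ × 584,000 L = 37,960 g as CaCO₃.
(b) Moles of Ca²⁺ (1 mol Ca²⁺ ≡ 1 mol CaCO₃): 37,960 / 100.1 g/mol = 379.2 mol.
(b) Mass of CaCl₂·2H₂O: 379.2 × 147 = 55,750 g.

(a) 34.4%; (b) 55.7 kg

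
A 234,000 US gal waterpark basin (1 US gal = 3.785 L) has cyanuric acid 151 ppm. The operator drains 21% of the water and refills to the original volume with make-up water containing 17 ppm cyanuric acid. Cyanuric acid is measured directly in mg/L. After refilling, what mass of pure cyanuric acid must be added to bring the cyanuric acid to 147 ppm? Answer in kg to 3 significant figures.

Volume: 234,000 US gal × 3.785 L/gal = 885,690 L.
After draining 21% and refilling: 151 × 0.79 + 17 × 0.21 = 122.86 ppm.
Deficit to target: 147 − 122.86 = 24.14 mg/L.
Mass: 24.14 mg/L × 885,690 L = 21,380 g cyanuric acid.

21.4 kg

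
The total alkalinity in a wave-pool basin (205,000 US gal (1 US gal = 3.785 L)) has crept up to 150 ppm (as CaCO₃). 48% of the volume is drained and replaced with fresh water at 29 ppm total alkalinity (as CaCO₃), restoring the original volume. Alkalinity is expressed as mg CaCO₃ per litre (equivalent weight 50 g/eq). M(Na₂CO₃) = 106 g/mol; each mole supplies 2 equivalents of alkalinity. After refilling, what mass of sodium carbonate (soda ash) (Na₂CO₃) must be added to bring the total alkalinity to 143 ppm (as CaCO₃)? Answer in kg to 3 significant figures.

42.0 kg

Volume: 205,000 US gal × 3.785 L/gal = 775,925 L.
After draining 48% and refilling: 150 × 0.52 + 29 × 0.48 = 91.92 ppm.
Deficit to target: 143 − 91.92 = 51.08 mg/L.
As CaCO₃: 51.08 mg/L × 775,925 L = 39,630 g; ÷ 50 g/eq ÷ 2 = 396.3 mol Na₂CO₃.
Mass: 396.3 × 106 = 42,010 g.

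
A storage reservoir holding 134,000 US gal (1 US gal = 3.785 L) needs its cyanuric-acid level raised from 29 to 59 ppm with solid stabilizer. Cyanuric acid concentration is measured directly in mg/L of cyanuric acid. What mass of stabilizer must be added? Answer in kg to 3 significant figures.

15.2 kg

Volume: 134,000 US gal × 3.785 L/gal = 507,190 L.
CYA to add: (59 − 29) = 30 mg/L × 507,190 L = 15,220 g cyanuric acid.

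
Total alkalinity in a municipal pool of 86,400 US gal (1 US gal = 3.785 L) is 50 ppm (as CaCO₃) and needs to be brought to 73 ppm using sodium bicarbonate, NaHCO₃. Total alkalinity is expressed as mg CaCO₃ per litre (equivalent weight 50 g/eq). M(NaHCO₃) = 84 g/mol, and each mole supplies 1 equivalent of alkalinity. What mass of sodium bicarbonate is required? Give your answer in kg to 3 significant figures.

Volume: 86,400 US gal × 3.785 L/gal = 327,024 L.
Alkalinity to add: (73 − 50) = 23 mg/L as CaCO₃ × 327,024 L = 7522 g as CaCO₃.
Equivalents: 7522 g ÷ 50 g/eq = 150.4 eq.
NaHCO₃ supplies 1 eq per mole → 150.4 mol.
Mass: 150.4 mol × 84 g/mol = 12,640 g.

12.6 kg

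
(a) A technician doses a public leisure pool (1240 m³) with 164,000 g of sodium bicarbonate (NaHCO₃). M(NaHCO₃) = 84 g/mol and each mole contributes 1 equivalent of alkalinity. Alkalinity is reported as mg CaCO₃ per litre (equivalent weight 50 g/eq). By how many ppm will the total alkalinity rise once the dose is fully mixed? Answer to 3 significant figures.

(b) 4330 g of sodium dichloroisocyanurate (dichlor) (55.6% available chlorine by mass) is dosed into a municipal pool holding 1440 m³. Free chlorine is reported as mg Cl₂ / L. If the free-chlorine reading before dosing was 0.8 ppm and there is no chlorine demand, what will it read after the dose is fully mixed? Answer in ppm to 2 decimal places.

(a) Volume: 1240 m³ = 1,240,000 L.
(a) Moles of NaHCO₃: 164,000 g ÷ 84 g/mol = 1952 mol → 1952 eq of alkalinity.
(a) As CaCO₃: 1952 eq × 50 g/eq = 97,620 g.
(a) Rise: 97,620 g / 1,240,000 L × 1000 = 78.73 mg/L.

(b) Volume: 1440 m³ = 1,440,000 L.
(b) Available chlorine delivered: 4330 g × 0.556 = 2407 g as Cl₂.
(b) Concentration rise: 2407 g / 1,440,000 L = 1.672 mg/L = 1.67 ppm.
(b) Final FC: 0.8 + 1.67 = 2.47 ppm.

(a) 78.7 ppm; (b) 2.47 ppm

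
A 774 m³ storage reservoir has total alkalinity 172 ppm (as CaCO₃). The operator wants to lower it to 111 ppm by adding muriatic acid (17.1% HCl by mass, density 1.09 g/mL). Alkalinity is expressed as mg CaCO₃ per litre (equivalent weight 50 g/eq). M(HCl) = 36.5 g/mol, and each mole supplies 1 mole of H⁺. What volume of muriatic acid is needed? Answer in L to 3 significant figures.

185 L

Volume: 774 m³ = 774,000 L.
Alkalinity to neutralize: (172 − 111) = 61 mg/L as CaCO₃ × 774,000 L = 47,210 g as CaCO₃.
Equivalents of H⁺ required: 47,210 ÷ 50 g/eq = 944.3 eq = 944.3 mol HCl.
Mass of HCl: 944.3 × 36.5 = 34,470 g.
Mass of 17.1% solution: 34,470 / 0.171 = 201,600 g.
Volume: 201,600 g ÷ 1.09 g/mL = 184,900 mL.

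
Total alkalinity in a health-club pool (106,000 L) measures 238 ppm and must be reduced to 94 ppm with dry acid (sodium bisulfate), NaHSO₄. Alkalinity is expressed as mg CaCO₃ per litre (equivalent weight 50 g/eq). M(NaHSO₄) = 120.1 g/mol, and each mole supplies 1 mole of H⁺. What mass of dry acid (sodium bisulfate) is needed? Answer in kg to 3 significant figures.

36.7 kg

Alkalinity to neutralize: (238 − 94) = 144 mg/L as CaCO₃ × 106,000 L = 15,260 g as CaCO₃.
Equivalents of H⁺ required: 15,260 ÷ 50 g/eq = 305.3 eq = 305.3 mol NaHSO₄.
Mass of NaHSO₄: 305.3 × 120.1 = 36,660 g.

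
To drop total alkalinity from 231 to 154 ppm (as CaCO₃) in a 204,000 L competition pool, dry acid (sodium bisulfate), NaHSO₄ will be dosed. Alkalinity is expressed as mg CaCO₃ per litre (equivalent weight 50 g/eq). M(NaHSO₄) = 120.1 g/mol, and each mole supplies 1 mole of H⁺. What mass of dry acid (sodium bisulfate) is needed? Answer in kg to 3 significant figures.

37.7 kg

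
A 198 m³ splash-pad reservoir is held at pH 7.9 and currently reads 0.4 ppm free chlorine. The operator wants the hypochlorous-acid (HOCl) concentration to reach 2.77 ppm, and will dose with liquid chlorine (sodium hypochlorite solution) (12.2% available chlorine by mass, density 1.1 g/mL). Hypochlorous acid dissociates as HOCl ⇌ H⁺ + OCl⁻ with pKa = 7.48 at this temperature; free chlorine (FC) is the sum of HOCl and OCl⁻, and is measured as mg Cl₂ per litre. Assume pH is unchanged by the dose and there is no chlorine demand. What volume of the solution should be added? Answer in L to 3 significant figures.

Volume: 198 m³ = 198,000 L.
[OCl⁻]/[HOCl] = 10^(pH − pKa) = 10^(7.9 − 7.48) = 2.63; fraction as HOCl = 1/(1 + 2.63) = 0.2755.
Free chlorine required for 2.77 ppm HOCl: 2.77 / 0.2755 = 10.06 ppm.
FC to add: 10.06 − 0.4 = 9.656 mg/L as Cl₂.
Cl₂ equivalent: 9.656 mg/L × 198,000 L = 1912 g.
Product at 12.2% available Cl: 1912 / 0.122 = 15,670 g.
Volume: 15,670 g ÷ 1.1 g/mL = 14,250 mL.

14.2 L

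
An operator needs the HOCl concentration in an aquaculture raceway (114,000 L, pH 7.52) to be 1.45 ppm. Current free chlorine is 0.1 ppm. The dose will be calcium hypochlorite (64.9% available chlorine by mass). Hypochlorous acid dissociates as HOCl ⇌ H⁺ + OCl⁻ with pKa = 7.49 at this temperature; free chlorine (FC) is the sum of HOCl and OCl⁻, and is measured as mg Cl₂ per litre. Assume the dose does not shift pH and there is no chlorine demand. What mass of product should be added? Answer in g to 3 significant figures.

510 g

[OCl⁻]/[HOCl] = 10^(pH − pKa) = 10^(7.52 − 7.49) = 1.072; fraction as HOCl = 1/(1 + 1.072) = 0.4827.
Free chlorine required for 1.45 ppm HOCl: 1.45 / 0.4827 = 3.004 ppm.
FC to add: 3.004 − 0.1 = 2.904 mg/L as Cl₂.
Cl₂ equivalent: 2.904 mg/L × 114,000 L = 331 g.
Product at 64.9% available Cl: 331 / 0.649 = 510 g.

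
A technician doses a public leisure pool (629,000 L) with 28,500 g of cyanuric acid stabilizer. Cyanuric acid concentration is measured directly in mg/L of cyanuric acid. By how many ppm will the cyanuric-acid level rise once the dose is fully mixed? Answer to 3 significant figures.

45.3 ppm

Rise: 28,500 g / 629,000 L × 1000 = 45.31 mg/L.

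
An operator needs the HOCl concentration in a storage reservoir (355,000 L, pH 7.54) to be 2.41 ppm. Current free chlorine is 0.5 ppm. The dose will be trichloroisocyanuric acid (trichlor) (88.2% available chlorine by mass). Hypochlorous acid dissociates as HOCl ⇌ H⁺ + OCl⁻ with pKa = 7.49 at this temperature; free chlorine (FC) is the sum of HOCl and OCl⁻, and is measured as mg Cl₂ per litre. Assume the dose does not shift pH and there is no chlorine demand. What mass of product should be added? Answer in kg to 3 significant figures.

1.86 kg

[OCl⁻]/[HOCl] = 10^(pH − pKa) = 10^(7.54 − 7.49) = 1.122; fraction as HOCl = 1/(1 + 1.122) = 0.4712.
Free chlorine required for 2.41 ppm HOCl: 2.41 / 0.4712 = 5.114 ppm.
FC to add: 5.114 − 0.5 = 4.614 mg/L as Cl₂.
Cl₂ equivalent: 4.614 mg/L × 355,000 L = 1638 g.
Product at 88.2% available Cl: 1638 / 0.882 = 1857 g.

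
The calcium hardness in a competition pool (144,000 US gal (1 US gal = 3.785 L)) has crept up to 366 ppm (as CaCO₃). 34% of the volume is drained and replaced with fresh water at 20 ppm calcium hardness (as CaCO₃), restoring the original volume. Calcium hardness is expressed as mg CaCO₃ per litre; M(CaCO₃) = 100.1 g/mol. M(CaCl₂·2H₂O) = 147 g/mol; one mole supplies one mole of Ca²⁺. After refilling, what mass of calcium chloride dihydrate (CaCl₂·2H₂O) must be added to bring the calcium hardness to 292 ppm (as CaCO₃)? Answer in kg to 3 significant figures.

Volume: 144,000 US gal × 3.785 L/gal = 545,040 L.
After draining 34% and refilling: 366 × 0.66 + 20 × 0.34 = 248.36 ppm.
Deficit to target: 292 − 248.36 = 43.64 mg/L.
As CaCO₃: 43.64 mg/L × 545,040 L = 23,790 g; ÷ 100.1 = 237.6 mol Ca²⁺.
Mass: 237.6 × 147 = 34,930 g.

34.9 kg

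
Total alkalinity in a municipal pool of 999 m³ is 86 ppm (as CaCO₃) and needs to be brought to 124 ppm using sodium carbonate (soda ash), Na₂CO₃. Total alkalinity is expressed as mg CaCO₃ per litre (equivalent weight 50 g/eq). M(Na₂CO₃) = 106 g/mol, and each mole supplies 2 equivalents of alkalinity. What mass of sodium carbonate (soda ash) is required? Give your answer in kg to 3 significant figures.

40.2 kg

Volume: 999 m³ = 999,000 L.
Alkalinity to add: (124 − 86) = 38 mg/L as CaCO₃ × 999,000 L = 37,960 g as CaCO₃.
Equivalents: 37,960 g ÷ 50 g/eq = 759.2 eq.
Each mole of Na₂CO₃ supplies 2 eq, so 759.2 / 2 = 379.6 mol.
Mass: 379.6 mol × 106 g/mol = 40,240 g.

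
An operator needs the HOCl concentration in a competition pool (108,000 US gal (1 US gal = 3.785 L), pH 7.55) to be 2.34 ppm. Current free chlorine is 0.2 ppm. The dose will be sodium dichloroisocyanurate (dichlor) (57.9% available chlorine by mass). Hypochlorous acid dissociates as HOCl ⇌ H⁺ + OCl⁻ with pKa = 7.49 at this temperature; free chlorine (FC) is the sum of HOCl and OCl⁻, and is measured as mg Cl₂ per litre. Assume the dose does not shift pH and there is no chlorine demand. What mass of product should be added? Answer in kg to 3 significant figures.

Volume: 108,000 US gal × 3.785 L/gal = 408,780 L.
[OCl⁻]/[HOCl] = 10^(pH − pKa) = 10^(7.55 − 7.49) = 1.148; fraction as HOCl = 1/(1 + 1.148) = 0.4655.
Free chlorine required for 2.34 ppm HOCl: 2.34 / 0.4655 = 5.027 ppm.
FC to add: 5.027 − 0.2 = 4.827 mg/L as Cl₂.
Cl₂ equivalent: 4.827 mg/L × 408,780 L = 1973 g.
Product at 57.9% available Cl: 1973 / 0.579 = 3408 g.

3.41 kg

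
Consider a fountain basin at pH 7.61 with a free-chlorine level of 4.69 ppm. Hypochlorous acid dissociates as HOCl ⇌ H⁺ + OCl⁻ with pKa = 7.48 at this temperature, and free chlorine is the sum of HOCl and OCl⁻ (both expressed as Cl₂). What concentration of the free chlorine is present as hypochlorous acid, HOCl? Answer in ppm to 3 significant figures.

2.00 ppm

[OCl⁻]/[HOCl] = 10^(pH − pKa) = 10^(7.61 − 7.48) = 10^0.13 = 1.349.
Fraction as HOCl = 1 / (1 + 1.349) = 0.4257.
HOCl = 0.4257 × 4.69 ppm = 1.997 ppm.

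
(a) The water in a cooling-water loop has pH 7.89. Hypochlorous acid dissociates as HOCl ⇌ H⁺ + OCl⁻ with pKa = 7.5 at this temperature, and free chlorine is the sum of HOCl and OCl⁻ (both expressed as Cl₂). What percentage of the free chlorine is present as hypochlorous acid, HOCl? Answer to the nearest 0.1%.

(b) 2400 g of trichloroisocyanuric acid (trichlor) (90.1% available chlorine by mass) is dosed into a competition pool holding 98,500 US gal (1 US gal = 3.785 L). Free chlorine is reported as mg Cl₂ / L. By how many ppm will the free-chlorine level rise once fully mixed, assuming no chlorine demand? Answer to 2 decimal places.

(a) 28.9%; (b) 5.80 ppm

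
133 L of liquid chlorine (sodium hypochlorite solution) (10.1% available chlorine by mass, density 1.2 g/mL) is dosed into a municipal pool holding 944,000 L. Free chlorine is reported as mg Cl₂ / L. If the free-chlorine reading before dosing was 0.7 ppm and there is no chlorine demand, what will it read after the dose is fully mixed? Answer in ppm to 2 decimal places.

17.78 ppm

Mass of solution: 133 L × 1000 mL/L × 1.2 g/mL = 159,600 g.
Available chlorine delivered: 159,600 g × 0.101 = 16,120 g as Cl₂.
Concentration rise: 16,120 g / 944,000 L = 17.08 mg/L = 17.08 ppm.
Final FC: 0.7 + 17.08 = 17.78 ppm.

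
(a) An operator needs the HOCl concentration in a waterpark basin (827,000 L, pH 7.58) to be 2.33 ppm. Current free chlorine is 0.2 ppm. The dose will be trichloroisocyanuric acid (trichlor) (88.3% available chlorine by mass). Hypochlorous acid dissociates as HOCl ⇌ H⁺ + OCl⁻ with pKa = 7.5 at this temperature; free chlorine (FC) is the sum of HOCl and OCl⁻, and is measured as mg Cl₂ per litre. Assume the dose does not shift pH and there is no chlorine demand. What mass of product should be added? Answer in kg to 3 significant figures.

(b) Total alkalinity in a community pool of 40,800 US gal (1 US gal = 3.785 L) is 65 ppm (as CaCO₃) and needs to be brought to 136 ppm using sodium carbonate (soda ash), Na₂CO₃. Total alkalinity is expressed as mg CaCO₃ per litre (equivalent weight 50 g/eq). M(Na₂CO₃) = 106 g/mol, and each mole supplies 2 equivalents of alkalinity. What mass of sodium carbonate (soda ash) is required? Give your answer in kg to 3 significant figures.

(a) 4.62 kg; (b) 11.6 kg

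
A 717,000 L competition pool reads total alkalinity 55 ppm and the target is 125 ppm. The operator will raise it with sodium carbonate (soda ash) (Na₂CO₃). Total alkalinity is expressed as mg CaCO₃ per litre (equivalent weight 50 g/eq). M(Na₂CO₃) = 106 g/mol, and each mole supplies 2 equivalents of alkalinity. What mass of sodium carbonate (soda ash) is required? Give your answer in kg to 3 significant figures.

53.2 kg

Alkalinity to add: (125 − 55) = 70 mg/L as CaCO₃ × 717,000 L = 50,190 g as CaCO₃.
Equivalents: 50,190 g ÷ 50 g/eq = 1004 eq.
Each mole of Na₂CO₃ supplies 2 eq, so 1004 / 2 = 501.9 mol.
Mass: 501.9 mol × 106 g/mol = 53,200 g.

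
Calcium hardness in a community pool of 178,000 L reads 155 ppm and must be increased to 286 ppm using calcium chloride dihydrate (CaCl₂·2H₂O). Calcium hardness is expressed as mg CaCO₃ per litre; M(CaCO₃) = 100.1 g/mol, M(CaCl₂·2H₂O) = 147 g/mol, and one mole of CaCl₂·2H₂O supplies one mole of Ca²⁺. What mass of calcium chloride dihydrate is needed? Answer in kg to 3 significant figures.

34.2 kg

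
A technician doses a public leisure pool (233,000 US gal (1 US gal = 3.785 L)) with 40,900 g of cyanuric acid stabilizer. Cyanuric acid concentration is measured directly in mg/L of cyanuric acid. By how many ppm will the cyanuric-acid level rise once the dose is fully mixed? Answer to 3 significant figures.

Volume: 233,000 US gal × 3.785 L/gal = 881,905 L.
Rise: 40,900 g / 881,905 L × 1000 = 46.38 mg/L.

46.4 ppm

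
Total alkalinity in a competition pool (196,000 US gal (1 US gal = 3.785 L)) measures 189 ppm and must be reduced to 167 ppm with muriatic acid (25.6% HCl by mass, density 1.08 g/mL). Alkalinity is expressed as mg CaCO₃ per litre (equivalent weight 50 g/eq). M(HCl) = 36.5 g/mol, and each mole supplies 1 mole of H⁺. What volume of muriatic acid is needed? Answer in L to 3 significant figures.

Volume: 196,000 US gal × 3.785 L/gal = 741,860 L.
Alkalinity to neutralize: (189 − 167) = 22 mg/L as CaCO₃ × 741,860 L = 16,320 g as CaCO₃.
Equivalents of H⁺ required: 16,320 ÷ 50 g/eq = 326.4 eq = 326.4 mol HCl.
Mass of HCl: 326.4 × 36.5 = 11,910 g.
Mass of 25.6% solution: 11,910 / 0.256 = 46,540 g.
Volume: 46,540 g ÷ 1.08 g/mL = 43,090 mL.

43.1 L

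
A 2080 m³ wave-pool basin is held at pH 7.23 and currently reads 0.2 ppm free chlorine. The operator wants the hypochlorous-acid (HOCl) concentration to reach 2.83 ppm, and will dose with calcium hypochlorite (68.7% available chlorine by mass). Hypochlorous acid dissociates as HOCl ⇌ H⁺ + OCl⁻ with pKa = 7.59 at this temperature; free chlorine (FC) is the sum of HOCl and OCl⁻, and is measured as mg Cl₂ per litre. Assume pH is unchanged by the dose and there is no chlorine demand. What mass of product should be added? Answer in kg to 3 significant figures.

Volume: 2080 m³ = 2,080,000 L.
[OCl⁻]/[HOCl] = 10^(pH − pKa) = 10^(7.23 − 7.59) = 0.4365; fraction as HOCl = 1/(1 + 0.4365) = 0.6961.
Free chlorine required for 2.83 ppm HOCl: 2.83 / 0.6961 = 4.065 ppm.
FC to add: 4.065 − 0.2 = 3.865 mg/L as Cl₂.
Cl₂ equivalent: 3.865 mg/L × 2,080,000 L = 8040 g.
Product at 68.7% available Cl: 8040 / 0.687 = 11,700 g.

11.7 kg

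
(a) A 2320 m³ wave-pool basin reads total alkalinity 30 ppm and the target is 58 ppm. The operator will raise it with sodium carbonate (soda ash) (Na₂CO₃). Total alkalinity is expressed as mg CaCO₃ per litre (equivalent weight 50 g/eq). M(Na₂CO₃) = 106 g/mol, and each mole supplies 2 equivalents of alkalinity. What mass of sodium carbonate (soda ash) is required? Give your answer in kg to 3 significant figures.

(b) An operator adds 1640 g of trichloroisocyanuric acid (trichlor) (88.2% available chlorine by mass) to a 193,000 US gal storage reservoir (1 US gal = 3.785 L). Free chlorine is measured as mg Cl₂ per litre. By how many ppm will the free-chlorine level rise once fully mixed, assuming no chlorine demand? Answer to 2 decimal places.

(a) 68.9 kg; (b) 1.98 ppm

(a) Volume: 2320 m³ = 2,320,000 L.
(a) Alkalinity to add: (58 − 30) = 28 mg/L as CaCO₃ × 2,320,000 L = 64,960 g as CaCO₃.
(a) Equivalents: 64,960 g ÷ 50 g/eq = 1299 eq.
(a) Each mole of Na₂CO₃ supplies 2 eq, so 1299 / 2 = 649.6 mol.
(a) Mass: 649.6 mol × 106 g/mol = 68,860 g.

(b) Volume: 193,000 US gal × 3.785 L/gal = 730,505 L.
(b) Available chlorine delivered: 1640 g × 0.882 = 1446 g as Cl₂.
(b) Concentration rise: 1446 g / 730,505 L = 1.98 mg/L = 1.98 ppm.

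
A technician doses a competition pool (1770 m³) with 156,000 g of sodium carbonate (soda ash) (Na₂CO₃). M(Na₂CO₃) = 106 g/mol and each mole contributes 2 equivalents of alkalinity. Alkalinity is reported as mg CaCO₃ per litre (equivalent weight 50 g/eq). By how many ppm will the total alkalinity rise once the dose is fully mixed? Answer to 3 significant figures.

Volume: 1770 m³ = 1,770,000 L.
Moles of Na₂CO₃: 156,000 g ÷ 106 g/mol = 1472 mol → 2943 eq of alkalinity.
As CaCO₃: 2943 eq × 50 g/eq = 147,200 g.
Rise: 147,200 g / 1,770,000 L × 1000 = 83.15 mg/L.

83.1 ppm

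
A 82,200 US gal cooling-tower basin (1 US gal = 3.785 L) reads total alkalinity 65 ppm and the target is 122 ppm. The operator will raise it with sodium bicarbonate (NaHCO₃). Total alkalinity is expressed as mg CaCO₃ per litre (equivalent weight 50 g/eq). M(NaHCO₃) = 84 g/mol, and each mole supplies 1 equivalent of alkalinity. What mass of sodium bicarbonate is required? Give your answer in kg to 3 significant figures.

29.8 kg

Volume: 82,200 US gal × 3.785 L/gal = 311,127 L.
Alkalinity to add: (122 − 65) = 57 mg/L as CaCO₃ × 311,127 L = 17,730 g as CaCO₃.
Equivalents: 17,730 g ÷ 50 g/eq = 354.7 eq.
NaHCO₃ supplies 1 eq per mole → 354.7 mol.
Mass: 354.7 mol × 84 g/mol = 29,790 g.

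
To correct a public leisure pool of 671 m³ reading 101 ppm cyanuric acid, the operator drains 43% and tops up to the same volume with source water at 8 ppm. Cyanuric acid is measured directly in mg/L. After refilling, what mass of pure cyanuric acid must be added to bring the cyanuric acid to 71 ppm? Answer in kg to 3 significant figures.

Volume: 671 m³ = 671,000 L.
After draining 43% and refilling: 101 × 0.57 + 8 × 0.43 = 61.01 ppm.
Deficit to target: 71 − 61.01 = 9.99 mg/L.
Mass: 9.99 mg/L × 671,000 L = 6703 g cyanuric acid.

6.70 kg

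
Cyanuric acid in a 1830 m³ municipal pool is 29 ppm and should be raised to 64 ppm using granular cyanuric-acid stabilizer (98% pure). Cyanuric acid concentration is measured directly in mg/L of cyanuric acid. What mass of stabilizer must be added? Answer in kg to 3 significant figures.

Volume: 1830 m³ = 1,830,000 L.
CYA to add: (64 − 29) = 35 mg/L × 1,830,000 L = 64,050 g cyanuric acid.
At 98% purity: 64,050 / 0.98 = 65,360 g product.

65.4 kg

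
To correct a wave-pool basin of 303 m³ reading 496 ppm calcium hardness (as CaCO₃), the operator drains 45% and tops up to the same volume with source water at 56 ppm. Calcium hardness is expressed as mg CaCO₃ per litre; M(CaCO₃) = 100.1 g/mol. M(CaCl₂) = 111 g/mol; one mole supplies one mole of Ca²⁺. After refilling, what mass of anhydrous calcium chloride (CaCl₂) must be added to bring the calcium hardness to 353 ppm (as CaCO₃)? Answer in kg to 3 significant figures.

Volume: 303 m³ = 303,000 L.
After draining 45% and refilling: 496 × 0.55 + 56 × 0.45 = 298 ppm.
Deficit to target: 353 − 298 = 55 mg/L.
As CaCO₃: 55 mg/L × 303,000 L = 16,660 g; ÷ 100.1 = 166.5 mol Ca²⁺.
Mass: 166.5 × 111 = 18,480 g.

18.5 kg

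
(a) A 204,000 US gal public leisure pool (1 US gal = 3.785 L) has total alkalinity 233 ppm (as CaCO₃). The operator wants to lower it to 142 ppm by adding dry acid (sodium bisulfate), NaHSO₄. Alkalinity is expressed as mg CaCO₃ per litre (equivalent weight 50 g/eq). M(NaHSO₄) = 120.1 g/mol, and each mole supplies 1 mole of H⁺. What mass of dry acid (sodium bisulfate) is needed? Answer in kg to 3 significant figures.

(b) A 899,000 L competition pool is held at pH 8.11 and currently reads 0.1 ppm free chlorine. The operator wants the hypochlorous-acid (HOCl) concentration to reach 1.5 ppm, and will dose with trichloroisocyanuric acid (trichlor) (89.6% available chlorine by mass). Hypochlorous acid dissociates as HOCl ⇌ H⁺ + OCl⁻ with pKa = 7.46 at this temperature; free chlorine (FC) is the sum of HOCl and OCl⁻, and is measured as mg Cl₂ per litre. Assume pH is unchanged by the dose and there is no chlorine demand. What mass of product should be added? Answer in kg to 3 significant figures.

(a) Volume: 204,000 US gal × 3.785 L/gal = 772,140 L.
(a) Alkalinity to neutralize: (233 − 142) = 91 mg/L as CaCO₃ × 772,140 L = 70,260 g as CaCO₃.
(a) Equivalents of H⁺ required: 70,260 ÷ 50 g/eq = 1405 eq = 1405 mol NaHSO₄.
(a) Mass of NaHSO₄: 1405 × 120.1 = 168,800 g.

(b) [OCl⁻]/[HOCl] = 10^(pH − pKa) = 10^(8.11 − 7.46) = 4.467; fraction as HOCl = 1/(1 + 4.467) = 0.1829.
(b) Free chlorine required for 1.5 ppm HOCl: 1.5 / 0.1829 = 8.2 ppm.
(b) FC to add: 8.2 − 0.1 = 8.1 mg/L as Cl₂.
(b) Cl₂ equivalent: 8.1 mg/L × 899,000 L = 7282 g.
(b) Product at 89.6% available Cl: 7282 / 0.896 = 8127 g.

(a) 169 kg; (b) 8.13 kg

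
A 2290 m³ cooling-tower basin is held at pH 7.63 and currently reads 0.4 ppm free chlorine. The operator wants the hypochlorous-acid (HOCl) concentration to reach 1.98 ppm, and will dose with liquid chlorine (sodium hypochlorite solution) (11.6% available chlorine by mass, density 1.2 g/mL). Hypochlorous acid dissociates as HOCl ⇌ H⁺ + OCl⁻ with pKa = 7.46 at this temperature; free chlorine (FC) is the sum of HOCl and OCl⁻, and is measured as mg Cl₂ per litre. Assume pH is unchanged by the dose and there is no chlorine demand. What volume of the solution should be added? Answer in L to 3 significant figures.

74.2 L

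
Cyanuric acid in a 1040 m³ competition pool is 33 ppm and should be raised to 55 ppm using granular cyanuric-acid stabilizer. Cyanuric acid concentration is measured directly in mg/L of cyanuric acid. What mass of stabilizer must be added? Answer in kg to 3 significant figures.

22.9 kg

Volume: 1040 m³ = 1,040,000 L.
CYA to add: (55 − 33) = 22 mg/L × 1,040,000 L = 22,880 g cyanuric acid.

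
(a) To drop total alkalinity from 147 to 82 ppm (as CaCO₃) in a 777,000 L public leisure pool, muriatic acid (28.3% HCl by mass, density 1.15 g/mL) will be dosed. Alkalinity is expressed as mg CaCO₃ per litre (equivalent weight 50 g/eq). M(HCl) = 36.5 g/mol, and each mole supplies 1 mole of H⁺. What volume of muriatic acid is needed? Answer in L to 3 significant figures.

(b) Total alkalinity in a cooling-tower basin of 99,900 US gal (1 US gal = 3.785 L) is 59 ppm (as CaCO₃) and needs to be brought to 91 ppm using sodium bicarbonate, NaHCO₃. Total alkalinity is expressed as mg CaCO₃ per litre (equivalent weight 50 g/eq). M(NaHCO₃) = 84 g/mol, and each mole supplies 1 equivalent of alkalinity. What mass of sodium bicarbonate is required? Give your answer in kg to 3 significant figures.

(a) 113 L; (b) 20.3 kg

(a) Alkalinity to neutralize: (147 − 82) = 65 mg/L as CaCO₃ × 777,000 L = 50,500 g as CaCO₃.
(a) Equivalents of H⁺ required: 50,500 ÷ 50 g/eq = 1010 eq = 1010 mol HCl.
(a) Mass of HCl: 1010 × 36.5 = 36,870 g.
(a) Mass of 28.3% solution: 36,870 / 0.283 = 130,300 g.
(a) Volume: 130,300 g ÷ 1.15 g/mL = 113,300 mL.

(b) Volume: 99,900 US gal × 3.785 L/gal = 378,122 L.
(b) Alkalinity to add: (91 − 59) = 32 mg/L as CaCO₃ × 378,122 L = 12,100 g as CaCO₃.
(b) Equivalents: 12,100 g ÷ 50 g/eq = 242 eq.
(b) NaHCO₃ supplies 1 eq per mole → 242 mol.
(b) Mass: 242 mol × 84 g/mol = 20,330 g.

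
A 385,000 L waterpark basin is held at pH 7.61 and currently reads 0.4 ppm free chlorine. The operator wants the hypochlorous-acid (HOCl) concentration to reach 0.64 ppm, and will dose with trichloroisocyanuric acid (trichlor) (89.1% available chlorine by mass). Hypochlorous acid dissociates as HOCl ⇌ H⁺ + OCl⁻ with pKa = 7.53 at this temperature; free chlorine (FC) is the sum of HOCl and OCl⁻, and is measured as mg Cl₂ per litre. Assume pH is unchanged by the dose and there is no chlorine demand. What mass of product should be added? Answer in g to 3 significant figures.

436 g

[OCl⁻]/[HOCl] = 10^(pH − pKa) = 10^(7.61 − 7.53) = 1.202; fraction as HOCl = 1/(1 + 1.202) = 0.4541.
Free chlorine required for 0.64 ppm HOCl: 0.64 / 0.4541 = 1.409 ppm.
FC to add: 1.409 − 0.4 = 1.009 mg/L as Cl₂.
Cl₂ equivalent: 1.009 mg/L × 385,000 L = 388.6 g.
Product at 89.1% available Cl: 388.6 / 0.891 = 436.2 g.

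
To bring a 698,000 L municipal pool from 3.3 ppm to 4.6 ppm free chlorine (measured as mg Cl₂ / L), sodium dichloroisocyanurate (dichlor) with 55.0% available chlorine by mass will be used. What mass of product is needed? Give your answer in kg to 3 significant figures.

Chlorine deficit: 4.6 − 3.3 = 1.3 ppm = 1.3 mg/L as Cl₂.
Cl₂ equivalent needed: 1.3 mg/L × 698,000 L = 907,400 mg = 907.4 g.
Product at 55.0% available chlorine: 907.4 / 0.55 = 1650 g.

1.65 kg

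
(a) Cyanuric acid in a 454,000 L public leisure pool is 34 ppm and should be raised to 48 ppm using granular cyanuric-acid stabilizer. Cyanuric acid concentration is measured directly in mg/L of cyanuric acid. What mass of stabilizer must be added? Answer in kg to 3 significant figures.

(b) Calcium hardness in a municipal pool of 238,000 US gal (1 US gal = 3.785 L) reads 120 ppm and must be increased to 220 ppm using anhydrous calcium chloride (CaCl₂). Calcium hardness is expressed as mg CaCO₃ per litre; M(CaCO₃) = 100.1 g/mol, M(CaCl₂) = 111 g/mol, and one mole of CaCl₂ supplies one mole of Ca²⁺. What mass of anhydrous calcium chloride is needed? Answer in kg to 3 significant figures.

(a) 6.36 kg; (b) 99.9 kg

(a) CYA to add: (48 − 34) = 14 mg/L × 454,000 L = 6356 g cyanuric acid.

(b) Volume: 238,000 US gal × 3.785 L/gal = 900,830 L.
(b) Hardness to add: (220 − 120) = 100 mg/L as CaCO₃ × 900,830 L = 90,080 g as CaCO₃.
(b) Moles of Ca²⁺ (1 mol Ca²⁺ ≡ 1 mol CaCO₃): 90,080 / 100.1 g/mol = 899.9 mol.
(b) Mass of CaCl₂: 899.9 × 111 = 99,890 g.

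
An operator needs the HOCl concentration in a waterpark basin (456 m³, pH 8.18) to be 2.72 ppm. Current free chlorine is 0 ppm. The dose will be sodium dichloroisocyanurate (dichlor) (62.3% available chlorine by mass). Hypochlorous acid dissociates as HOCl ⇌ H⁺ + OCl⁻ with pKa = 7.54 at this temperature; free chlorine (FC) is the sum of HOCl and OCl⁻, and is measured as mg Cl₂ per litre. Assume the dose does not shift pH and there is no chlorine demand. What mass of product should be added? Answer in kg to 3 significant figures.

10.7 kg

Volume: 456 m³ = 456,000 L.
[OCl⁻]/[HOCl] = 10^(pH − pKa) = 10^(8.18 − 7.54) = 4.365; fraction as HOCl = 1/(1 + 4.365) = 0.1864.
Free chlorine required for 2.72 ppm HOCl: 2.72 / 0.1864 = 14.59 ppm.
FC to add: 14.59 − 0 = 14.59 mg/L as Cl₂.
Cl₂ equivalent: 14.59 mg/L × 456,000 L = 6655 g.
Product at 62.3% available Cl: 6655 / 0.623 = 10,680 g.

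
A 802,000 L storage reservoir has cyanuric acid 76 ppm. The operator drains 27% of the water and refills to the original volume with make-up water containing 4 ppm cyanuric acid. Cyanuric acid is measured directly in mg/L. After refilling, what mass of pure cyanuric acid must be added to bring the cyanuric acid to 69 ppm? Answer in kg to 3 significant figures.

9.98 kg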